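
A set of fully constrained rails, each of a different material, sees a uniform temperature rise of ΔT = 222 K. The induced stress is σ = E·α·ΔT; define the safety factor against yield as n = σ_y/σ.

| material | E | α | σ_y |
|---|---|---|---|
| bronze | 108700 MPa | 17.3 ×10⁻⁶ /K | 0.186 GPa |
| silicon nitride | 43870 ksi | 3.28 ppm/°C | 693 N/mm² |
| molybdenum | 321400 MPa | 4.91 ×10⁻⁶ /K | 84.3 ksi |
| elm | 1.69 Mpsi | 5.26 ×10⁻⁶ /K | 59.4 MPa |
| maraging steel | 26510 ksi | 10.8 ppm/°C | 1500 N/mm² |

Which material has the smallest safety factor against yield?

bronze

With everything in SI (GPa, ×10⁻⁶/K, MPa):
  bronze: E = 108.7, α = 17.3, σ_y = 186.0 → σ = 417 MPa, n = 0.446
  silicon nitride: E = 302.5, α = 3.28, σ_y = 693.0 → σ = 220 MPa, n = 3.15
  molybdenum: E = 321.4, α = 4.91, σ_y = 581.2 → σ = 350 MPa, n = 1.66
  elm: E = 11.65, α = 5.26, σ_y = 59.40 → σ = 13.6 MPa, n = 4.37
  maraging steel: E = 182.8, α = 10.8, σ_y = 1500 → σ = 438 MPa, n = 3.42
Bronze has the lowest safety factor, n = 0.446.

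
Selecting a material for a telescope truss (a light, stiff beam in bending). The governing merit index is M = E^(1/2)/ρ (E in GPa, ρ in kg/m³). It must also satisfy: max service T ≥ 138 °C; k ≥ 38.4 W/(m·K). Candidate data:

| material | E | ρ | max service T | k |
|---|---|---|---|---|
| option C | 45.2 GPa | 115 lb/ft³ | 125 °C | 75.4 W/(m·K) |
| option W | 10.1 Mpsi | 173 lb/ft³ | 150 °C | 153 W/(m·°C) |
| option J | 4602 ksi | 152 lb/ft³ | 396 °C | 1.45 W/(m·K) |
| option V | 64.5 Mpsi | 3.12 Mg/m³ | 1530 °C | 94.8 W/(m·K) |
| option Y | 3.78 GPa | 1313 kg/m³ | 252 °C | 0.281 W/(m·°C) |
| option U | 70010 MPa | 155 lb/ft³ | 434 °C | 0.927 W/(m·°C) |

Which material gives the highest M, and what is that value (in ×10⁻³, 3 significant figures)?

Screen on constraints: max service T ≥ 138 °C; k ≥ 38.4 W/(m·K). Survivors: option W, option V.
Normalizing units and computing the index:
  option W: E = 69.64 GPa, ρ = 2771 kg/m³
  option V: E = 444.7 GPa, ρ = 3120 kg/m³
  option V: M = 6.76×10⁻³
  option W: M = 3.01×10⁻³
Option V ranks first.

option V, M = 6.76×10⁻³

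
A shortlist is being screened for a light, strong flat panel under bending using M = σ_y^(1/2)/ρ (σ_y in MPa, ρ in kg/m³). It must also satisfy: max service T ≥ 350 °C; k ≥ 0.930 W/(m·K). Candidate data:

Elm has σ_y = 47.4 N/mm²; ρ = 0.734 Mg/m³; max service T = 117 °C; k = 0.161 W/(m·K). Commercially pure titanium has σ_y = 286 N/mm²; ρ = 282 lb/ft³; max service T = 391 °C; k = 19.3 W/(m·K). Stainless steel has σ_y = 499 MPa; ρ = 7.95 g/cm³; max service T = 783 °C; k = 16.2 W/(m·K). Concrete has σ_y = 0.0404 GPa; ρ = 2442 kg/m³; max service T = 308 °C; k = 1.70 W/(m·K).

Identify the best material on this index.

commercially pure titanium

Screen on constraints: max service T ≥ 350 °C; k ≥ 0.930 W/(m·K). Survivors: commercially pure titanium, stainless steel.
Normalizing units and computing the index:
  commercially pure titanium: σ_y = 286.0 MPa, ρ = 4517 kg/m³
  stainless steel: σ_y = 499.0 MPa, ρ = 7950 kg/m³
  commercially pure titanium: M = 3.74×10⁻³
  stainless steel: M = 2.81×10⁻³
Highest index: commercially pure titanium.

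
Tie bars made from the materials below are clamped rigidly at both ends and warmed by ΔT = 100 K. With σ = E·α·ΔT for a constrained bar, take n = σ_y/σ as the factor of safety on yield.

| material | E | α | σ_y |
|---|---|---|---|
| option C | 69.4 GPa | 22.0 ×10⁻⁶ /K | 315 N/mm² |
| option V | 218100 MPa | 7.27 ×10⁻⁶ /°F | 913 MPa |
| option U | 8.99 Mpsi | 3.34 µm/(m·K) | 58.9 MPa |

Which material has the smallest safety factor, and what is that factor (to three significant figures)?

In consistent units (E in GPa, α in ×10⁻⁶/K, σ_y in MPa):
  option C: E = 69.40, α = 22.0, σ_y = 315.0 → σ = 153 MPa, n = 2.06
  option V: E = 218.1, α = 13.1, σ_y = 913.0 → σ = 285 MPa, n = 3.20
  option U: E = 61.98, α = 3.34, σ_y = 58.90 → σ = 20.7 MPa, n = 2.85
Smallest n: option C with n = 2.06.

option C, n = 2.06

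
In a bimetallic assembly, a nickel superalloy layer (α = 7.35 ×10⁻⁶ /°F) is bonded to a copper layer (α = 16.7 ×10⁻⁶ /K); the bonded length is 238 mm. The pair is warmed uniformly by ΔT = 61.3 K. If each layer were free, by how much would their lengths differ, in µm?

nickel superalloy: α = 7.35×10⁻⁶/°F × 9/5 = 13.2×10⁻⁶/K.
Δα = |13.2 − 16.7|×10⁻⁶/K = 3.47×10⁻⁶/K.
ΔL_mismatch = Δα·L·ΔT = 3.47×10⁻⁶ × 238.0 mm × 61.3 K = 50.6 µm.

50.6 µm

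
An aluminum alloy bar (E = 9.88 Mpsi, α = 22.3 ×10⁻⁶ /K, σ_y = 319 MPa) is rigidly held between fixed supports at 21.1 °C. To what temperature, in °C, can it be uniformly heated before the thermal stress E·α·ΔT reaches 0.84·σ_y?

E = 9.88 Mpsi = 68.12 GPa.
E·α·ΔT = 268.0 MPa ⇒ ΔT = 268.0 / (68.12×10³ × 22.3×10⁻⁶) = 176.4 K.
T = 21.1 + 176.4 = 197.5 °C.

197 °C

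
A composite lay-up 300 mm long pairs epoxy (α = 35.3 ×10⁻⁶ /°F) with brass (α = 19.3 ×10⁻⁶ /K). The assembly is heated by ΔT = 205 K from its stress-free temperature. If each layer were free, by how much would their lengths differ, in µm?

epoxy: α = 35.3×10⁻⁶/°F × 9/5 = 63.5×10⁻⁶/K.
Δα = |63.5 − 19.3|×10⁻⁶/K = 44.2×10⁻⁶/K.
ΔL_mismatch = Δα·L·ΔT = 44.2×10⁻⁶ × 300.0 mm × 205.0 K = 2720 µm.

2720 µm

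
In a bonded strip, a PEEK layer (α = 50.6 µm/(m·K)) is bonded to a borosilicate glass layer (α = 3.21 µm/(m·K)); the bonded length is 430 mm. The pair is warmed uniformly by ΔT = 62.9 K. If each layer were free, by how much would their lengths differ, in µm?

1280 µm

Δα = |50.6 − 3.21|×10⁻⁶/K = 47.4×10⁻⁶/K.
ΔL_mismatch = Δα·L·ΔT = 47.4×10⁻⁶ × 430.0 mm × 62.9 K = 1280 µm.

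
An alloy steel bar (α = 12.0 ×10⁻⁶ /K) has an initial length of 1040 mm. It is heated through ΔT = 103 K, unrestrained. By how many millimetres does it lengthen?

ΔL = α·L₀·ΔT = 12.0×10⁻⁶ × 1040 mm × 103.0 K = 1.29 mm.

1.29 mm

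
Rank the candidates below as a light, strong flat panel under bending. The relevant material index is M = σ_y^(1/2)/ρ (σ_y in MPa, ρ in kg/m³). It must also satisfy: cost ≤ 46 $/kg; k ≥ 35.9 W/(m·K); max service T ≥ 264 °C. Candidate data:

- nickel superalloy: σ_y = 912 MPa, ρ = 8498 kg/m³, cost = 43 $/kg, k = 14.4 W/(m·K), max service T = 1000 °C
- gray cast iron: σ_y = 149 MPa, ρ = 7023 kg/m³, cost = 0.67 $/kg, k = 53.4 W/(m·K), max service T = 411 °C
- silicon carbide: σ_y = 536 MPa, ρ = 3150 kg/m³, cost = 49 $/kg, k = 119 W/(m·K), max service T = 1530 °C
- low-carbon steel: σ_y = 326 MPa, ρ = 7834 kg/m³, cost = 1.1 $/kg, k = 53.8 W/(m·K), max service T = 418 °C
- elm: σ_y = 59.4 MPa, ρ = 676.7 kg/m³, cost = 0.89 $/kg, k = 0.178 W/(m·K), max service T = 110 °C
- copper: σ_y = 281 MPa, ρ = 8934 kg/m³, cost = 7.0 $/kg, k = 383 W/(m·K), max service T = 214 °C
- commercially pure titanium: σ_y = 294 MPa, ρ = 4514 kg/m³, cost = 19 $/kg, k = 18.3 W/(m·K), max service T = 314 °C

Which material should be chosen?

Screen on constraints: cost ≤ 46 $/kg; k ≥ 35.9 W/(m·K); max service T ≥ 264 °C. Survivors: gray cast iron, low-carbon steel.
Evaluate M for each candidate:
  low-carbon steel: M = 2.30×10⁻³
  gray cast iron: M = 1.74×10⁻³
Low-carbon steel ranks first.

low-carbon steel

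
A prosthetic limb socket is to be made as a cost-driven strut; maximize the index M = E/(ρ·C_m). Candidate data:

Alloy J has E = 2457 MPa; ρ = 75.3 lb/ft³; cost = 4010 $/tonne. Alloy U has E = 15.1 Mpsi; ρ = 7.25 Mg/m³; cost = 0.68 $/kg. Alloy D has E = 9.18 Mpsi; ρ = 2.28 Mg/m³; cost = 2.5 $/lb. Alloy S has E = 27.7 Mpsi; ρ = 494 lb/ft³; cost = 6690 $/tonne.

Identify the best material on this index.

alloy U

Normalizing units and computing the index:
  alloy J: E = 2.457 GPa, ρ = 1206 kg/m³, cost = 4.010 $/kg
  alloy U: E = 104.1 GPa, ρ = 7250 kg/m³, cost = 0.6800 $/kg
  alloy D: E = 63.29 GPa, ρ = 2280 kg/m³, cost = 5.511 $/kg
  alloy S: E = 191.0 GPa, ρ = 7913 kg/m³, cost = 6.690 $/kg
  alloy U: M = 21.1 MN·m per $
  alloy D: M = 5.04 MN·m per $
  alloy S: M = 3.61 MN·m per $
  alloy J: M = 0.508 MN·m per $
Alloy U has the largest M.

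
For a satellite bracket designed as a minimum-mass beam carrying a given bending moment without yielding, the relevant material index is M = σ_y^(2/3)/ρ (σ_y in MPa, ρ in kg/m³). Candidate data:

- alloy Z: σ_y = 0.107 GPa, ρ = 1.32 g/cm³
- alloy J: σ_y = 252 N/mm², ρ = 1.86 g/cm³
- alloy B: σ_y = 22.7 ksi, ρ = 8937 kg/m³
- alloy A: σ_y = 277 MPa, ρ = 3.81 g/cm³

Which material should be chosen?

alloy J

In SI units:
  alloy Z: σ_y = 107.0 MPa, ρ = 1320 kg/m³
  alloy J: σ_y = 252.0 MPa, ρ = 1860 kg/m³
  alloy B: σ_y = 156.5 MPa, ρ = 8937 kg/m³
  alloy A: σ_y = 277.0 MPa, ρ = 3810 kg/m³
  alloy J: M = 21.4×10⁻³
  alloy Z: M = 17.1×10⁻³
  alloy A: M = 11.2×10⁻³
  alloy B: M = 3.25×10⁻³
The maximum is for alloy J.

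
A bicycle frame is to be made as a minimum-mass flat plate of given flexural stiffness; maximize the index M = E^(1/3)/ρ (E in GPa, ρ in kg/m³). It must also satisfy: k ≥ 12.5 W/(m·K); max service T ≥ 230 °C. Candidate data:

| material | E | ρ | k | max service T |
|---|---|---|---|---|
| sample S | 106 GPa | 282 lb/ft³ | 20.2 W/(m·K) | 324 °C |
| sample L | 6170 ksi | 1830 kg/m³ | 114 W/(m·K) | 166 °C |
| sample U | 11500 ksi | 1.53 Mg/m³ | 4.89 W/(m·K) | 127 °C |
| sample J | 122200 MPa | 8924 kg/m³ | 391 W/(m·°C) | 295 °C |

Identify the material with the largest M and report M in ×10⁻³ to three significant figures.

sample S, M = 1.05×10⁻³

Screen on constraints: k ≥ 12.5 W/(m·K); max service T ≥ 230 °C. Survivors: sample S, sample J.
Convert each candidate to consistent units, then evaluate M:
  sample S: E = 106.0 GPa, ρ = 4517 kg/m³
  sample J: E = 122.2 GPa, ρ = 8924 kg/m³
  sample S: M = 1.05×10⁻³
  sample J: M = 0.556×10⁻³
The maximum is for sample S.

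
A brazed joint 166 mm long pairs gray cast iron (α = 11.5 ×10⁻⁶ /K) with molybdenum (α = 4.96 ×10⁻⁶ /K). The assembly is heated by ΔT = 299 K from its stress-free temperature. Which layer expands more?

gray cast iron

α(gray cast iron) = 11.5×10⁻⁶/K vs α(molybdenum) = 4.96×10⁻⁶/K.
Higher α expands more for the same ΔT: gray cast iron.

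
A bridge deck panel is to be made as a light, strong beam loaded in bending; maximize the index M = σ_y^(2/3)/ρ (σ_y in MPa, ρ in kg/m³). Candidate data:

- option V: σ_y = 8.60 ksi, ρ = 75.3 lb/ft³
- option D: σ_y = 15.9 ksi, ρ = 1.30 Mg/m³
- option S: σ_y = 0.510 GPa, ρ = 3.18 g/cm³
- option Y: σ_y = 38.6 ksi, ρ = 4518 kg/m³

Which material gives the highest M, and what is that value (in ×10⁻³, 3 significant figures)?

In SI units:
  option V: σ_y = 59.29 MPa, ρ = 1206 kg/m³
  option D: σ_y = 109.6 MPa, ρ = 1300 kg/m³
  option S: σ_y = 510.0 MPa, ρ = 3180 kg/m³
  option Y: σ_y = 266.1 MPa, ρ = 4518 kg/m³
  option S: M = 20.1×10⁻³
  option D: M = 17.6×10⁻³
  option V: M = 12.6×10⁻³
  option Y: M = 9.16×10⁻³
The maximum is for option S.

option S, M = 20.1×10⁻³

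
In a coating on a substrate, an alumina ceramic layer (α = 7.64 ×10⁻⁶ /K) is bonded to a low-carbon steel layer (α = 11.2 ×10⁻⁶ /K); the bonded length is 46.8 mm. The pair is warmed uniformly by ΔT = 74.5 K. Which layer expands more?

α(alumina ceramic) = 7.64×10⁻⁶/K vs α(low-carbon steel) = 11.2×10⁻⁶/K.
Higher α expands more for the same ΔT: low-carbon steel.

low-carbon steel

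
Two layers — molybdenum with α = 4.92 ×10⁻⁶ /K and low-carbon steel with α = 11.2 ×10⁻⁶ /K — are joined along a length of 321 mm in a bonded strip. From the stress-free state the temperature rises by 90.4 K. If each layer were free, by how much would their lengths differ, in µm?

182 µm

Δα = |4.92 − 11.2|×10⁻⁶/K = 6.28×10⁻⁶/K.
ΔL_mismatch = Δα·L·ΔT = 6.28×10⁻⁶ × 321.0 mm × 90.4 K = 182 µm.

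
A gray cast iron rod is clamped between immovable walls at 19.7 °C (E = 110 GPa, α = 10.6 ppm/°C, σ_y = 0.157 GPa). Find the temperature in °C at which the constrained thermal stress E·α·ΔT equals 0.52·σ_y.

σ_y = 0.157 GPa = 157.0 MPa.
E·α·ΔT = 81.64 MPa ⇒ ΔT = 81.64 / (110.0×10³ × 10.6×10⁻⁶) = 70.02 K.
T = 19.7 + 70.02 = 89.72 °C.

89.7 °C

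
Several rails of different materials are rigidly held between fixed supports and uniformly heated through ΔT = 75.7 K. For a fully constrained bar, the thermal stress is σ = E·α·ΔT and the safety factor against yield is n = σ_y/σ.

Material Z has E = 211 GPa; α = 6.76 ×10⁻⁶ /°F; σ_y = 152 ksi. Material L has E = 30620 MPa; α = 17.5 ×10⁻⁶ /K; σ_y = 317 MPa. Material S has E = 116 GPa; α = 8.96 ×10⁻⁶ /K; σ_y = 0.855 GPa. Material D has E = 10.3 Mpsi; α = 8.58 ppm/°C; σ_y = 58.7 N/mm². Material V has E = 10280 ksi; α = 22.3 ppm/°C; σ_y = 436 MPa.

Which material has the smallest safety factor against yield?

material D

Converting E to GPa, α to ×10⁻⁶/K, σ_y to MPa, then σ and n for each:
  material Z: E = 211.0, α = 12.2, σ_y = 1048 → σ = 194 MPa, n = 5.39
  material L: E = 30.62, α = 17.5, σ_y = 317.0 → σ = 40.6 MPa, n = 7.81
  material S: E = 116.0, α = 8.96, σ_y = 855.0 → σ = 78.7 MPa, n = 10.9
  material D: E = 71.02, α = 8.58, σ_y = 58.70 → σ = 46.1 MPa, n = 1.27
  material V: E = 70.88, α = 22.3, σ_y = 436.0 → σ = 120 MPa, n = 3.64
The minimum is material D at n = 1.27.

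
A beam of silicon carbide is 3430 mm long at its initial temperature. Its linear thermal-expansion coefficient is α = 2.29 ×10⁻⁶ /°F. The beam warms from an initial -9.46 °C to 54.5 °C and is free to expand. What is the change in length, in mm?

0.904 mm

Convert α: 2.29×10⁻⁶/°F × (9/5) = 4.12×10⁻⁶/K.
ΔT = 54.5 − (-9.46) = 63.96 K.
ΔL = α·L₀·ΔT = 4.12×10⁻⁶ × 3430 mm × 63.96 K = 0.904 mm.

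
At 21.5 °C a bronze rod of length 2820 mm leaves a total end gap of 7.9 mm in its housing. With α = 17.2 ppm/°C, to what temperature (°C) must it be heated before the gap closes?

184 °C

α·L₀·ΔT = 7.9 mm ⇒ ΔT = 7.9 / (17.2×10⁻⁶ × 2820.0) = 162.9 K.
T = 21.5 + 162.9 = 184.4 °C.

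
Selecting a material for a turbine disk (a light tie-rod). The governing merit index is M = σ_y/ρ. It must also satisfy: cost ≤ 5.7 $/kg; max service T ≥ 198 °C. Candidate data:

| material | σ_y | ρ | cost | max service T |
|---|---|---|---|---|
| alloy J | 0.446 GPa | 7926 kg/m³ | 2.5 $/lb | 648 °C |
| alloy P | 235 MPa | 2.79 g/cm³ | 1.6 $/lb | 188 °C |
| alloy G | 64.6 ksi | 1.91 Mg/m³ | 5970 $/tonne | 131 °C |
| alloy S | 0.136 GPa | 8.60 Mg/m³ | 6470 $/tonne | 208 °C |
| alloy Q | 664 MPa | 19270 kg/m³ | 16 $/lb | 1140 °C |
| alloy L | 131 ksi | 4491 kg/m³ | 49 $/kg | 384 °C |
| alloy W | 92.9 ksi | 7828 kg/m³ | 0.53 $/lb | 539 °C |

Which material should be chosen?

Screen on constraints: cost ≤ 5.7 $/kg; max service T ≥ 198 °C. Survivors: alloy J, alloy W.
In SI units:
  alloy J: σ_y = 446.0 MPa, ρ = 7926 kg/m³
  alloy W: σ_y = 640.5 MPa, ρ = 7828 kg/m³
  alloy W: M = 81.8 kN·m/kg
  alloy J: M = 56.3 kN·m/kg
Alloy W has the largest M.

alloy W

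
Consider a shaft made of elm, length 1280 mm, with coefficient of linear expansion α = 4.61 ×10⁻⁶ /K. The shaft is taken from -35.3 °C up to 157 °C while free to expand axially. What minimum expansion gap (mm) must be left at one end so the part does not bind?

ΔT = 157 − (-35.3) = 192.3 K.
ΔL = α·L₀·ΔT = 4.61×10⁻⁶ × 1280 mm × 192.3 K = 1.13 mm.

1.13 mm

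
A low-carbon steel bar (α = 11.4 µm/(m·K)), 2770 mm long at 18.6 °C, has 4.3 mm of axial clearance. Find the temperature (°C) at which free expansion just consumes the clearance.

α·L₀·ΔT = 4.3 mm ⇒ ΔT = 4.3 / (11.4×10⁻⁶ × 2770.0) = 136.2 K.
T = 18.6 + 136.2 = 154.8 °C.

155 °C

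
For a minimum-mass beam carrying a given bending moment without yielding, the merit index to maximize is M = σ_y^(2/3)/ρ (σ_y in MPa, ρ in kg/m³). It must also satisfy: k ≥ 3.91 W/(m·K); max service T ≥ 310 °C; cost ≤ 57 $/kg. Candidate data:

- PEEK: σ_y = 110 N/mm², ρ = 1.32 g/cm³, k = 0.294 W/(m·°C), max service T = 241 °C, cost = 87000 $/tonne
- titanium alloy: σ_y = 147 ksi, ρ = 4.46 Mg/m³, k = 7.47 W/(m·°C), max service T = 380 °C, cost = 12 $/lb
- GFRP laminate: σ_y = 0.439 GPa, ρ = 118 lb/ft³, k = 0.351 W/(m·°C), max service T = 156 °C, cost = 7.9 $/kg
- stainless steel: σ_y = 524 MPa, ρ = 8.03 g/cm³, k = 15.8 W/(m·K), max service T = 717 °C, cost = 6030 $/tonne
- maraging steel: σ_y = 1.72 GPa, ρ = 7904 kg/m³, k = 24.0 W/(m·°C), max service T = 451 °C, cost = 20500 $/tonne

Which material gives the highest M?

Screen on constraints: k ≥ 3.91 W/(m·K); max service T ≥ 310 °C; cost ≤ 57 $/kg. Survivors: titanium alloy, stainless steel, maraging steel.
After converting to SI:
  titanium alloy: σ_y = 1014 MPa, ρ = 4460 kg/m³
  stainless steel: σ_y = 524.0 MPa, ρ = 8030 kg/m³
  maraging steel: σ_y = 1720 MPa, ρ = 7904 kg/m³
  titanium alloy: M = 22.6×10⁻³
  maraging steel: M = 18.2×10⁻³
  stainless steel: M = 8.09×10⁻³
Highest index: titanium alloy.

titanium alloy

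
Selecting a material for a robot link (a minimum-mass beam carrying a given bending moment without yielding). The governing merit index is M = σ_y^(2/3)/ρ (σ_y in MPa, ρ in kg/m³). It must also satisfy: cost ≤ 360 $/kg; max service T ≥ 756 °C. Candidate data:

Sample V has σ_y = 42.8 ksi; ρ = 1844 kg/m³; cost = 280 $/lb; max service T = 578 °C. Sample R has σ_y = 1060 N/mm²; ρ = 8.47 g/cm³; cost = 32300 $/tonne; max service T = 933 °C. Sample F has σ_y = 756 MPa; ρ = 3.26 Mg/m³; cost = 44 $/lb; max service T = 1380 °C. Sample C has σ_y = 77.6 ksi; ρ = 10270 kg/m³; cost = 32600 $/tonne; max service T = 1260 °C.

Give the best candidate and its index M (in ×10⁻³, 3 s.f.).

Screen on constraints: cost ≤ 360 $/kg; max service T ≥ 756 °C. Survivors: sample R, sample F, sample C.
Convert each candidate to consistent units, then evaluate M:
  sample R: σ_y = 1060 MPa, ρ = 8470 kg/m³
  sample F: σ_y = 756.0 MPa, ρ = 3260 kg/m³
  sample C: σ_y = 535.0 MPa, ρ = 10270 kg/m³
  sample F: M = 25.5×10⁻³
  sample R: M = 12.3×10⁻³
  sample C: M = 6.42×10⁻³
The maximum is for sample F.

sample F, M = 25.5×10⁻³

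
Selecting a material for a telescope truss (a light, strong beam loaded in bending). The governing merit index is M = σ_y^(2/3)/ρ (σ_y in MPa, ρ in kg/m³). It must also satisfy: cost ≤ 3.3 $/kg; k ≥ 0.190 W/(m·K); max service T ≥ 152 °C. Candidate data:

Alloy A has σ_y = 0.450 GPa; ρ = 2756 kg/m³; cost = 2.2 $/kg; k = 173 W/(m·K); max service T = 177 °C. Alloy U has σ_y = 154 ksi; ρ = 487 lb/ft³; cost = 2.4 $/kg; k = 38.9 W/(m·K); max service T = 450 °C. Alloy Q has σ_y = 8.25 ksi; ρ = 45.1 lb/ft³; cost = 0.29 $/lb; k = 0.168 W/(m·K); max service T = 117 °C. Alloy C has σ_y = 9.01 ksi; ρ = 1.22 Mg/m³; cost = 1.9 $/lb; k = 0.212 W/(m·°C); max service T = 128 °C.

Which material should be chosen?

Screen on constraints: cost ≤ 3.3 $/kg; k ≥ 0.190 W/(m·K); max service T ≥ 152 °C. Survivors: alloy A, alloy U.
Putting every candidate on a common basis:
  alloy A: σ_y = 450.0 MPa, ρ = 2756 kg/m³
  alloy U: σ_y = 1062 MPa, ρ = 7801 kg/m³
  alloy A: M = 21.3×10⁻³
  alloy U: M = 13.3×10⁻³
Alloy A ranks first.

alloy A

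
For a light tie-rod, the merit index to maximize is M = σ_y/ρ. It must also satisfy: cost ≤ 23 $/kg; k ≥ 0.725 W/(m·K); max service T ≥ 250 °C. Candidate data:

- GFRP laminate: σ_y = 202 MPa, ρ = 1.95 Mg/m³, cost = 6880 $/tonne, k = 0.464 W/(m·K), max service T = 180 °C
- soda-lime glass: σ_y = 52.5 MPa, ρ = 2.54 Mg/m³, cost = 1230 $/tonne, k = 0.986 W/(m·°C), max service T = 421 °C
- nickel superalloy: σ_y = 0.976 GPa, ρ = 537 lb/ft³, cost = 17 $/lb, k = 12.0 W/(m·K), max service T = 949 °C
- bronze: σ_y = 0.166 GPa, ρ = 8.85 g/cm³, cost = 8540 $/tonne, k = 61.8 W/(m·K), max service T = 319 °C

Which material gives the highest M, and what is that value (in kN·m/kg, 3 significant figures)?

Screen on constraints: cost ≤ 23 $/kg; k ≥ 0.725 W/(m·K); max service T ≥ 250 °C. Survivors: soda-lime glass, bronze.
Putting every candidate on a common basis:
  soda-lime glass: σ_y = 52.50 MPa, ρ = 2540 kg/m³
  bronze: σ_y = 166.0 MPa, ρ = 8850 kg/m³
  soda-lime glass: M = 20.7 kN·m/kg
  bronze: M = 18.8 kN·m/kg
Soda-lime glass has the largest M.

soda-lime glass, M = 20.7 kN·m/kg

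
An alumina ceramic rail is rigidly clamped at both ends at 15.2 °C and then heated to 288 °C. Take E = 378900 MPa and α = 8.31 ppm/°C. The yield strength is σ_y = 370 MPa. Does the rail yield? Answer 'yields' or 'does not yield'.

E = 378900 MPa = 378.9 GPa.
ΔT = 272.8 K. Constrained thermal stress σ = E·α·ΔT = 378.9×10³ MPa × 8.31×10⁻⁶ × 272.8 = 859 MPa (compressive).
Compare to σ_y = 370 MPa: σ ≥ σ_y, so it yields.

yields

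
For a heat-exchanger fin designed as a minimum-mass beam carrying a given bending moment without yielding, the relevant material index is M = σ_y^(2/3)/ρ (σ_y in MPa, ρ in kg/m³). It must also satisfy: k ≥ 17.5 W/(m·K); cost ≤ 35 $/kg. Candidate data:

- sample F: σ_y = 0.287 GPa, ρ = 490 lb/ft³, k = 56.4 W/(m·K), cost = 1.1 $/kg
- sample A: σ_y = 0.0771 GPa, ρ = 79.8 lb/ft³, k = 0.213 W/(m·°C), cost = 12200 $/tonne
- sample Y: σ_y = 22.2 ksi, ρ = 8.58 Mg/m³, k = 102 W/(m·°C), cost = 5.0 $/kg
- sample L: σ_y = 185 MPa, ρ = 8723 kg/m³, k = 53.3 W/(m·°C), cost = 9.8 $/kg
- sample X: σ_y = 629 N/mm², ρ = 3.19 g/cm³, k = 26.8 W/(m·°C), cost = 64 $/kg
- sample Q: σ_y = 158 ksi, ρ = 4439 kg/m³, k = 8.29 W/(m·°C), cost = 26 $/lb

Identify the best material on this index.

Screen on constraints: k ≥ 17.5 W/(m·K); cost ≤ 35 $/kg. Survivors: sample F, sample Y, sample L.
Normalizing units and computing the index:
  sample F: σ_y = 287.0 MPa, ρ = 7849 kg/m³
  sample Y: σ_y = 153.1 MPa, ρ = 8580 kg/m³
  sample L: σ_y = 185.0 MPa, ρ = 8723 kg/m³
  sample F: M = 5.54×10⁻³
  sample L: M = 3.72×10⁻³
  sample Y: M = 3.33×10⁻³
Sample F ranks first.

sample F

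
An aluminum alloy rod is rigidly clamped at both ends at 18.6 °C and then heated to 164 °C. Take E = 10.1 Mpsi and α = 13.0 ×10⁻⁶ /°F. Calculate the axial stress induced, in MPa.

E = 10.1 Mpsi = 69.64 GPa.
α = 13.0×10⁻⁶/°F × 9/5 = 23.4×10⁻⁶/K.
ΔT = 145.4 K. Constrained thermal stress σ = E·α·ΔT = 69.64×10³ MPa × 23.4×10⁻⁶ × 145.4 = 237 MPa (compressive).

237 MPa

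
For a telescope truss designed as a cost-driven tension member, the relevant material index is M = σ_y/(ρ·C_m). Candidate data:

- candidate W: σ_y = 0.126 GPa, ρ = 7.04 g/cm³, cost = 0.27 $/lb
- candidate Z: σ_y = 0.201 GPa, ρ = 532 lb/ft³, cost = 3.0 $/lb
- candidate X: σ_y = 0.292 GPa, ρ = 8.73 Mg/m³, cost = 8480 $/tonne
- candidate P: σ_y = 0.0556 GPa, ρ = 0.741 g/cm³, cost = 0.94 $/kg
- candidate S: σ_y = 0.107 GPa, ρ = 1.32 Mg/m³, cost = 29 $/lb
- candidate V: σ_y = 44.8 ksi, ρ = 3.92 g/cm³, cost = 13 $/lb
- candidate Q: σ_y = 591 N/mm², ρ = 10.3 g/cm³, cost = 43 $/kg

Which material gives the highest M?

Putting every candidate on a common basis:
  candidate W: σ_y = 126.0 MPa, ρ = 7040 kg/m³, cost = 0.5952 $/kg
  candidate Z: σ_y = 201.0 MPa, ρ = 8522 kg/m³, cost = 6.614 $/kg
  candidate X: σ_y = 292.0 MPa, ρ = 8730 kg/m³, cost = 8.480 $/kg
  candidate P: σ_y = 55.60 MPa, ρ = 741.0 kg/m³, cost = 0.9400 $/kg
  candidate S: σ_y = 107.0 MPa, ρ = 1320 kg/m³, cost = 63.93 $/kg
  candidate V: σ_y = 308.9 MPa, ρ = 3920 kg/m³, cost = 28.66 $/kg
  candidate Q: σ_y = 591.0 MPa, ρ = 10300 kg/m³, cost = 43.00 $/kg
  candidate P: M = 79.8 kN·m per $
  candidate W: M = 30.1 kN·m per $
  candidate X: M = 3.94 kN·m per $
  candidate Z: M = 3.57 kN·m per $
  candidate V: M = 2.75 kN·m per $
  candidate Q: M = 1.33 kN·m per $
  candidate S: M = 1.27 kN·m per $
Candidate P has the largest M.

candidate P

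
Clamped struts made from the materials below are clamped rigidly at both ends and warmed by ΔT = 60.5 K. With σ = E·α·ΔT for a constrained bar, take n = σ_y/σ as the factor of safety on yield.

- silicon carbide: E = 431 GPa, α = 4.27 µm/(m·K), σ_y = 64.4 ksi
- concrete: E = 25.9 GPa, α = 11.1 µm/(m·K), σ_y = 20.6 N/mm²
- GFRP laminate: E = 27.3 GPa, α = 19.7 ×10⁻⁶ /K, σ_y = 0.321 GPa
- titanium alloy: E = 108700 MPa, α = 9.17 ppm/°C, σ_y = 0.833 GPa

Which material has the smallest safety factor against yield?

concrete

Converting E to GPa, α to ×10⁻⁶/K, σ_y to MPa, then σ and n for each:
  silicon carbide: E = 431.0, α = 4.27, σ_y = 444.0 → σ = 111 MPa, n = 3.99
  concrete: E = 25.90, α = 11.1, σ_y = 20.60 → σ = 17.4 MPa, n = 1.18
  GFRP laminate: E = 27.30, α = 19.7, σ_y = 321.0 → σ = 32.5 MPa, n = 9.87
  titanium alloy: E = 108.7, α = 9.17, σ_y = 833.0 → σ = 60.3 MPa, n = 13.8
Smallest n: concrete with n = 1.18.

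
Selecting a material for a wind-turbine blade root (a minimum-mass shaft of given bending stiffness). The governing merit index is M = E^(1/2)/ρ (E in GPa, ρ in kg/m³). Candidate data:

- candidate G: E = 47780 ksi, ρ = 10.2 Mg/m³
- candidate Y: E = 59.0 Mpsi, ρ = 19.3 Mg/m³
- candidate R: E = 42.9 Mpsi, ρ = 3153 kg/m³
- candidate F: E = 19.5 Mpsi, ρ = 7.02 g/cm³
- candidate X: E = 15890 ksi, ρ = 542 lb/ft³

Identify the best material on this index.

candidate R

Putting every candidate on a common basis:
  candidate G: E = 329.4 GPa, ρ = 10200 kg/m³
  candidate Y: E = 406.8 GPa, ρ = 19300 kg/m³
  candidate R: E = 295.8 GPa, ρ = 3153 kg/m³
  candidate F: E = 134.4 GPa, ρ = 7020 kg/m³
  candidate X: E = 109.6 GPa, ρ = 8682 kg/m³
  candidate R: M = 5.45×10⁻³
  candidate G: M = 1.78×10⁻³
  candidate F: M = 1.65×10⁻³
  candidate X: M = 1.21×10⁻³
  candidate Y: M = 1.05×10⁻³
Candidate R has the largest M.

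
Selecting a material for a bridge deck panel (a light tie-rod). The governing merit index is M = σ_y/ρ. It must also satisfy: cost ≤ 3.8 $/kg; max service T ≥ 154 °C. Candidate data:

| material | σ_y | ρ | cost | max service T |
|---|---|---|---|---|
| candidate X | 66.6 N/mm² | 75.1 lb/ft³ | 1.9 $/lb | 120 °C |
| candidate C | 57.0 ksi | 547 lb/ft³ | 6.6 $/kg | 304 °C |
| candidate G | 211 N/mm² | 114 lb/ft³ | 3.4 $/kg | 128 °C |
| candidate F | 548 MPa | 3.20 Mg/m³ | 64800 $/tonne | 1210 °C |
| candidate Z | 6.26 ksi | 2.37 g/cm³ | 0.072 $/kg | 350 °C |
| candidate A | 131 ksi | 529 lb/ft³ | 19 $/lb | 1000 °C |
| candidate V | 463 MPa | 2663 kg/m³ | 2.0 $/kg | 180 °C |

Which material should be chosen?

candidate V

Screen on constraints: cost ≤ 3.8 $/kg; max service T ≥ 154 °C. Survivors: candidate Z, candidate V.
After converting to SI:
  candidate Z: σ_y = 43.16 MPa, ρ = 2370 kg/m³
  candidate V: σ_y = 463.0 MPa, ρ = 2663 kg/m³
  candidate V: M = 174 kN·m/kg
  candidate Z: M = 18.2 kN·m/kg
The maximum is for candidate V.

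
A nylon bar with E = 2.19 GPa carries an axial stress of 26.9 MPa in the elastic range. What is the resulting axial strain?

0.0123

ε = σ/E = 26.9 / 2190 = 0.0123.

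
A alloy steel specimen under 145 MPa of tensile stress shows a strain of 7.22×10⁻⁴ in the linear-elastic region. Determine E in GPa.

201 GPa

E = σ/ε = 145 MPa / 7.22×10⁻⁴ = 200800 MPa = 201 GPa.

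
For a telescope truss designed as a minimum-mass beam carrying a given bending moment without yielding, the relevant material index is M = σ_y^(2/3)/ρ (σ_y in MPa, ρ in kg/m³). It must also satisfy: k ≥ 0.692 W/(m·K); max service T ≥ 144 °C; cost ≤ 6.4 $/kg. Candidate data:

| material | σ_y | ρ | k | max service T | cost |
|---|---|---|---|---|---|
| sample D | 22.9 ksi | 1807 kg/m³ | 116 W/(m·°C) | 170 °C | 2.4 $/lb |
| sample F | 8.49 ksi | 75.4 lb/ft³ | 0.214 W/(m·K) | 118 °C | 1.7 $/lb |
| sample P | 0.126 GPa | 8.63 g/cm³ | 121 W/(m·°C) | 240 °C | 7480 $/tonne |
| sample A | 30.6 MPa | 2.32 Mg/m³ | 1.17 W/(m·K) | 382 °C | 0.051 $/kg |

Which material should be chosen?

sample D

Screen on constraints: k ≥ 0.692 W/(m·K); max service T ≥ 144 °C; cost ≤ 6.4 $/kg. Survivors: sample D, sample A.
Putting every candidate on a common basis:
  sample D: σ_y = 157.9 MPa, ρ = 1807 kg/m³
  sample A: σ_y = 30.60 MPa, ρ = 2320 kg/m³
  sample D: M = 16.2×10⁻³
  sample A: M = 4.22×10⁻³
The maximum is for sample D.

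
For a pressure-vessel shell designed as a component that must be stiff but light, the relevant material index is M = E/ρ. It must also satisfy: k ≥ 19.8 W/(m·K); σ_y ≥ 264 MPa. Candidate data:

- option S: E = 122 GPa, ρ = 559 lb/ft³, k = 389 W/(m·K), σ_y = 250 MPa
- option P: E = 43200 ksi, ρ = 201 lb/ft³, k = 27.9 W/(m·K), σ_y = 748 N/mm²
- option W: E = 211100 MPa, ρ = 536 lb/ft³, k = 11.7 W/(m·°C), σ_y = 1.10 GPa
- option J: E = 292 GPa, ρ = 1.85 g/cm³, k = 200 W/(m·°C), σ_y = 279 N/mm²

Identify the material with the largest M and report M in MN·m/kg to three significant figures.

option J, M = 158 MN·m/kg

Screen on constraints: k ≥ 19.8 W/(m·K); σ_y ≥ 264 MPa. Survivors: option P, option J.
Putting every candidate on a common basis:
  option P: E = 297.9 GPa, ρ = 3220 kg/m³
  option J: E = 292.0 GPa, ρ = 1850 kg/m³
  option J: M = 158 MN·m/kg
  option P: M = 92.5 MN·m/kg
Option J ranks first.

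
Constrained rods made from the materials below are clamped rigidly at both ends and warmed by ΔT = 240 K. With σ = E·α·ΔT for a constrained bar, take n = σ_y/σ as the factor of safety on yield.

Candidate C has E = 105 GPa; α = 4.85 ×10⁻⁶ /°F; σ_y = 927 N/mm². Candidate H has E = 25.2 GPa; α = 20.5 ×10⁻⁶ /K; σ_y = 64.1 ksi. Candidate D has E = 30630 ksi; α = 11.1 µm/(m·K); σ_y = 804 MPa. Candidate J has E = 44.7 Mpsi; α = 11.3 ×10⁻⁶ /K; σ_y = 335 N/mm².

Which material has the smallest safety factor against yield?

With everything in SI (GPa, ×10⁻⁶/K, MPa):
  candidate C: E = 105.0, α = 8.73, σ_y = 927.0 → σ = 220 MPa, n = 4.21
  candidate H: E = 25.20, α = 20.5, σ_y = 442.0 → σ = 124 MPa, n = 3.56
  candidate D: E = 211.2, α = 11.1, σ_y = 804.0 → σ = 563 MPa, n = 1.43
  candidate J: E = 308.2, α = 11.3, σ_y = 335.0 → σ = 836 MPa, n = 0.401
Smallest n: candidate J with n = 0.401.

candidate J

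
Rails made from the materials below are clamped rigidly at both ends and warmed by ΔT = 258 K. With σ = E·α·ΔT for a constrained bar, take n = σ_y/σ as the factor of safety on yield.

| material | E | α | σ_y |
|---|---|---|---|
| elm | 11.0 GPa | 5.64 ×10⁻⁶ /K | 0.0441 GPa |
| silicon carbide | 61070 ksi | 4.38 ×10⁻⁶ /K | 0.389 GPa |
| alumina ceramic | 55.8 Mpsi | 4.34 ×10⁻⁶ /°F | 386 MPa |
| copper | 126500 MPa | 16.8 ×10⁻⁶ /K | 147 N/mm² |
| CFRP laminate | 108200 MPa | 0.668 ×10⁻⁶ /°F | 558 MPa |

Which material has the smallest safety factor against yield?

Per material, after unit conversion:
  elm: E = 11.00, α = 5.64, σ_y = 44.10 → σ = 16.0 MPa, n = 2.76
  silicon carbide: E = 421.1, α = 4.38, σ_y = 389.0 → σ = 476 MPa, n = 0.818
  alumina ceramic: E = 384.7, α = 7.81, σ_y = 386.0 → σ = 775 MPa, n = 0.498
  copper: E = 126.5, α = 16.8, σ_y = 147.0 → σ = 548 MPa, n = 0.268
  CFRP laminate: E = 108.2, α = 1.20, σ_y = 558.0 → σ = 33.6 MPa, n = 16.6
Smallest n: copper with n = 0.268.

copper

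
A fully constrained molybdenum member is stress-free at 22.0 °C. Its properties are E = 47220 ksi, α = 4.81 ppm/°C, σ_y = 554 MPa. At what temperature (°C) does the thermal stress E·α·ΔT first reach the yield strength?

376 °C

E = 47220 ksi = 325.6 GPa.
E·α·ΔT = 554.0 MPa ⇒ ΔT = 554.0 / (325.6×10³ × 4.81×10⁻⁶) = 353.8 K.
T = 22.0 + 353.8 = 375.8 °C.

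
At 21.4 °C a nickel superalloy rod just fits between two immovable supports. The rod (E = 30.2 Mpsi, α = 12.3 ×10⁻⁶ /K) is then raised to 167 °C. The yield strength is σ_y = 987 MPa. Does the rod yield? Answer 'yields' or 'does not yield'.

does not yield

E = 30.2 Mpsi = 208.2 GPa.
ΔT = 145.6 K. Constrained thermal stress σ = E·α·ΔT = 208.2×10³ MPa × 12.3×10⁻⁶ × 145.6 = 373 MPa (compressive).
Compare to σ_y = 987 MPa: σ < σ_y, so it does not yield.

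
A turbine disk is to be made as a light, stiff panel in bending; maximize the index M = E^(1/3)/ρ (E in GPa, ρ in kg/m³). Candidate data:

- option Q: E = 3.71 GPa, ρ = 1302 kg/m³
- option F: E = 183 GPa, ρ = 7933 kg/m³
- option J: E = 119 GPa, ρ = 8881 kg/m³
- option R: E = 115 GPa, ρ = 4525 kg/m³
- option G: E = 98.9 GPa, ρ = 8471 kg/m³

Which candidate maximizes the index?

option Q

Per-candidate index values:
  option Q: M = 1.19×10⁻³
  option R: M = 1.07×10⁻³
  option F: M = 0.716×10⁻³
  option J: M = 0.554×10⁻³
  option G: M = 0.546×10⁻³
Highest index: option Q.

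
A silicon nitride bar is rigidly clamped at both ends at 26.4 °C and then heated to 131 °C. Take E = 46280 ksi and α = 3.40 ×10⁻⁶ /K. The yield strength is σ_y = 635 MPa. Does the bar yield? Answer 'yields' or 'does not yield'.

E = 46280 ksi = 319.1 GPa.
ΔT = 104.6 K. Constrained thermal stress σ = E·α·ΔT = 319.1×10³ MPa × 3.40×10⁻⁶ × 104.6 = 113 MPa (compressive).
Compare to σ_y = 635 MPa: σ < σ_y, so it does not yield.

does not yield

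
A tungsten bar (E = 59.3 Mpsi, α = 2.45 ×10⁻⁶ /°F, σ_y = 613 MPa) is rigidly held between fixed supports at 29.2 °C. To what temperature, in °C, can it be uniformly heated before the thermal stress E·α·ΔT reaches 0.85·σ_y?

E = 59.3 Mpsi = 408.9 GPa.
α = 2.45×10⁻⁶/°F × 9/5 = 4.41×10⁻⁶/K.
E·α·ΔT = 521.0 MPa ⇒ ΔT = 521.0 / (408.9×10³ × 4.41×10⁻⁶) = 289.0 K.
T = 29.2 + 289.0 = 318.2 °C.

318 °C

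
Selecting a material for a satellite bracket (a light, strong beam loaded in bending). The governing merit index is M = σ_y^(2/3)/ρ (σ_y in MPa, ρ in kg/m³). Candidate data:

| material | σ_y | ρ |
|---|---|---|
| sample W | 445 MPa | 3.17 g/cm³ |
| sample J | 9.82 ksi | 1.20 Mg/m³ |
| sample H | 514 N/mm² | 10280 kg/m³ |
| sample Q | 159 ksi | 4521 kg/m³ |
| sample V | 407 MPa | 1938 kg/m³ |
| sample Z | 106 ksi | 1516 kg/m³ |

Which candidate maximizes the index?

sample Z

Convert each candidate to consistent units, then evaluate M:
  sample W: σ_y = 445.0 MPa, ρ = 3170 kg/m³
  sample J: σ_y = 67.71 MPa, ρ = 1200 kg/m³
  sample H: σ_y = 514.0 MPa, ρ = 10280 kg/m³
  sample Q: σ_y = 1096 MPa, ρ = 4521 kg/m³
  sample V: σ_y = 407.0 MPa, ρ = 1938 kg/m³
  sample Z: σ_y = 730.8 MPa, ρ = 1516 kg/m³
  sample Z: M = 53.5×10⁻³
  sample V: M = 28.3×10⁻³
  sample Q: M = 23.5×10⁻³
  sample W: M = 18.4×10⁻³
  sample J: M = 13.8×10⁻³
  sample H: M = 6.24×10⁻³
Sample Z has the largest M.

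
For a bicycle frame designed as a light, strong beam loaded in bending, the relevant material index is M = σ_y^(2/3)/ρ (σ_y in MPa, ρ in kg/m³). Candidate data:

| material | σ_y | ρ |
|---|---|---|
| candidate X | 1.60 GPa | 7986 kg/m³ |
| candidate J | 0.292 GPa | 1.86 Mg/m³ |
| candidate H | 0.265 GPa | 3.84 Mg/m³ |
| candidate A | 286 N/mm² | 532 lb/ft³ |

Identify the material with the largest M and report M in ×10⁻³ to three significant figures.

Convert each candidate to consistent units, then evaluate M:
  candidate X: σ_y = 1600 MPa, ρ = 7986 kg/m³
  candidate J: σ_y = 292.0 MPa, ρ = 1860 kg/m³
  candidate H: σ_y = 265.0 MPa, ρ = 3840 kg/m³
  candidate A: σ_y = 286.0 MPa, ρ = 8522 kg/m³
  candidate J: M = 23.7×10⁻³
  candidate X: M = 17.1×10⁻³
  candidate H: M = 10.7×10⁻³
  candidate A: M = 5.09×10⁻³
Highest index: candidate J.

candidate J, M = 23.7×10⁻³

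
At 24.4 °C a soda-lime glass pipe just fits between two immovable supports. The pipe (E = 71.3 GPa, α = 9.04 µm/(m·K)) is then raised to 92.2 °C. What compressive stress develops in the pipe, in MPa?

43.7 MPa

ΔT = 67.80 K. Constrained thermal stress σ = E·α·ΔT = 71.30×10³ MPa × 9.04×10⁻⁶ × 67.80 = 43.7 MPa (compressive).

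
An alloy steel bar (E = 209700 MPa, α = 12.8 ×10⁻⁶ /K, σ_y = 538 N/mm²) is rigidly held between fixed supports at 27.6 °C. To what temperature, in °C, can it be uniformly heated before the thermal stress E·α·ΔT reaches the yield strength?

228 °C

E = 209700 MPa = 209.7 GPa.
σ_y = 538 N/mm² = 538.0 MPa.
E·α·ΔT = 538.0 MPa ⇒ ΔT = 538.0 / (209.7×10³ × 12.8×10⁻⁶) = 200.4 K.
T = 27.6 + 200.4 = 228.0 °C.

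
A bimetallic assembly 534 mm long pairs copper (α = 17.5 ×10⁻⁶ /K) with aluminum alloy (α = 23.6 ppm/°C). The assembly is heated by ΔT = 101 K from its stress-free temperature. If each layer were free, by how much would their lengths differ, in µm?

329 µm

Δα = |17.5 − 23.6|×10⁻⁶/K = 6.10×10⁻⁶/K.
ΔL_mismatch = Δα·L·ΔT = 6.10×10⁻⁶ × 534.0 mm × 101.0 K = 329 µm.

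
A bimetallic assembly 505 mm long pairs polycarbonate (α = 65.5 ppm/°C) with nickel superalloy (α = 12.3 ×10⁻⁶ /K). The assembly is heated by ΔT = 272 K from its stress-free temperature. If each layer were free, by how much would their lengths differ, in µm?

7310 µm

Δα = |65.5 − 12.3|×10⁻⁶/K = 53.2×10⁻⁶/K.
ΔL_mismatch = Δα·L·ΔT = 53.2×10⁻⁶ × 505.0 mm × 272.0 K = 7310 µm.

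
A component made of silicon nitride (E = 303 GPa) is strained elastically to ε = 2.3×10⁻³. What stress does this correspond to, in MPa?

σ = E·ε = 303000 MPa × 2.3×10⁻³ = 697 MPa.

697 MPa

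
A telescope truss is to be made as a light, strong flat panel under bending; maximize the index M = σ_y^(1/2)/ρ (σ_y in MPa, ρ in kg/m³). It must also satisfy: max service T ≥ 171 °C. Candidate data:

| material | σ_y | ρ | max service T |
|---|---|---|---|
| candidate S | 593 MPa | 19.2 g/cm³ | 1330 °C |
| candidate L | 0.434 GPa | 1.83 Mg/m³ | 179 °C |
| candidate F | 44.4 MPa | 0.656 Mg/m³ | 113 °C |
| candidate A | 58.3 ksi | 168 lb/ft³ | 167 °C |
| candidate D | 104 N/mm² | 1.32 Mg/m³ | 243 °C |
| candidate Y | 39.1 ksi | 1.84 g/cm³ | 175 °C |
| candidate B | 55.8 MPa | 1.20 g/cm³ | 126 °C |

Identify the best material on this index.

Screen on constraints: max service T ≥ 171 °C. Survivors: candidate S, candidate L, candidate D, candidate Y.
Putting every candidate on a common basis:
  candidate S: σ_y = 593.0 MPa, ρ = 19200 kg/m³
  candidate L: σ_y = 434.0 MPa, ρ = 1830 kg/m³
  candidate D: σ_y = 104.0 MPa, ρ = 1320 kg/m³
  candidate Y: σ_y = 269.6 MPa, ρ = 1840 kg/m³
  candidate L: M = 11.4×10⁻³
  candidate Y: M = 8.92×10⁻³
  candidate D: M = 7.73×10⁻³
  candidate S: M = 1.27×10⁻³
Candidate L ranks first.

candidate L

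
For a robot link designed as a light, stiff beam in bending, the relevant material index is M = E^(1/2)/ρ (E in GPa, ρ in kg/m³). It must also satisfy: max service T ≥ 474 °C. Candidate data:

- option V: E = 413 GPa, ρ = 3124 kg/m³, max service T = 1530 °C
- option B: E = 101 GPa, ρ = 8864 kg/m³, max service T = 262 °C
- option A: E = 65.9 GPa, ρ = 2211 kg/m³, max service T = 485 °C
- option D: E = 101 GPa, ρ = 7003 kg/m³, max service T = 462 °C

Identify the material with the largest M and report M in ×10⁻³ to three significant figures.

Screen on constraints: max service T ≥ 474 °C. Survivors: option V, option A.
Evaluate M for each candidate:
  option V: M = 6.51×10⁻³
  option A: M = 3.67×10⁻³
Highest index: option V.

option V, M = 6.51×10⁻³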